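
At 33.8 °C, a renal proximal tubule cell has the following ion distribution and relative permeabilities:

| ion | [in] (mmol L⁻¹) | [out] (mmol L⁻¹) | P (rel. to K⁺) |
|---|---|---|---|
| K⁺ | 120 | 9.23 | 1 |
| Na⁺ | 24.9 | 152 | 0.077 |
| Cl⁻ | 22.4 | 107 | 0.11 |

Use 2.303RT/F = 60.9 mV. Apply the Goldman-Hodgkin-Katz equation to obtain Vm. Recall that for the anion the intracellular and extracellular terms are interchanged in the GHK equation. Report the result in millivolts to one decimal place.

-46.1 mV

Vm = 60.9 · log₁₀[(Σ P·[cation]ₒ + Σ P·[anion]ᵢ) / (Σ P·[cation]ᵢ + Σ P·[anion]ₒ)]
Numerator = 1×9.23 + 0.077×152 + 0.11×22.4 = 23.4
Denominator = 1×120 + 0.077×24.9 + 0.11×107 = 133.7
Vm = 60.9 · log₁₀(0.17502) = 60.9 × (-0.7569) = -46.10 mV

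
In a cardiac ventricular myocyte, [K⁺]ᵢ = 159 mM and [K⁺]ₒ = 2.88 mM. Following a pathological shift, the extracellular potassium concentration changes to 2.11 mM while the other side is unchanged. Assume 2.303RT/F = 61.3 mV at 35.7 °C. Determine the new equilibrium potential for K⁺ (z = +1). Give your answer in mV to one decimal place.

After the shift: [K⁺]_out = 2.11, [K⁺]_in = 159 mM.
E_new = (61.3/1)·log₁₀(2.11/159) = 61.30 · (-1.8771) = -115.07 mV

-115.1 mV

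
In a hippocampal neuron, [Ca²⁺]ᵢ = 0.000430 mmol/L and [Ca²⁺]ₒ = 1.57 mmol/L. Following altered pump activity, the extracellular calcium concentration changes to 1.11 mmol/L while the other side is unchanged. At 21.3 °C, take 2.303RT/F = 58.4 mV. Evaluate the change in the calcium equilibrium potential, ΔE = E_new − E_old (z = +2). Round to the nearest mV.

-4 mV

E_old = (58.4/2)·log₁₀(1.57/0.000430) = 104.02 mV
E_new = (58.4/2)·log₁₀(1.11/0.000430) = 99.63 mV
ΔE = 99.63 − (104.02) = -4.40 mV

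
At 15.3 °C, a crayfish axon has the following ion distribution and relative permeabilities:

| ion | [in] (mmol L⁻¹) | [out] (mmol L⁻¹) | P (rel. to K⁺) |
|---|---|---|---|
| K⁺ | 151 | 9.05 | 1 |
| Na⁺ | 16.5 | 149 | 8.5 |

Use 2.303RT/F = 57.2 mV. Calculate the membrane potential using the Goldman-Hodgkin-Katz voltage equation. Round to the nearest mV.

37 mV

Vm = 57.2 · log₁₀[(Σ P·[cation]ₒ + Σ P·[anion]ᵢ) / (Σ P·[cation]ᵢ + Σ P·[anion]ₒ)]
Numerator = 1×9.05 + 8.5×149 = 1276
Denominator = 1×151 + 8.5×16.5 = 291.2
Vm = 57.2 · log₁₀(4.3796) = 57.2 × (0.6414) = 36.69 mV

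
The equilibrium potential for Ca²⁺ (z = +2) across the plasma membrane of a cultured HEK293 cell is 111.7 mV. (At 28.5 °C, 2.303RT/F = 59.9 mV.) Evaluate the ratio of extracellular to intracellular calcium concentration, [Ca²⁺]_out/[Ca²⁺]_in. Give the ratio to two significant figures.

log₁₀([out]/[in]) = E·z/(59.9) = 111.7 × 2 / 59.9 = 3.7295
[out]/[in] = 10^(3.7295) = 5365

5400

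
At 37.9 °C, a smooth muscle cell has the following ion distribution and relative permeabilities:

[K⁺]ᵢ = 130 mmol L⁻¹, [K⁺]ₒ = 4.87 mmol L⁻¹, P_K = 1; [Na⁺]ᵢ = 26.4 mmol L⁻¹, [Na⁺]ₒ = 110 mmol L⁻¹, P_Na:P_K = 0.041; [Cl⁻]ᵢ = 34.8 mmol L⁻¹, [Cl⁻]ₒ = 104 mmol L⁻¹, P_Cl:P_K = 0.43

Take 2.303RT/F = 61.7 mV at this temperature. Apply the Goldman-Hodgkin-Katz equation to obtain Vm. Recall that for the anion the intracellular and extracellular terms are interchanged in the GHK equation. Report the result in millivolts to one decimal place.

Vm = 61.7 · log₁₀[(Σ P·[cation]ₒ + Σ P·[anion]ᵢ) / (Σ P·[cation]ᵢ + Σ P·[anion]ₒ)]
Numerator = 1×4.87 + 0.041×110 + 0.43×34.8 = 24.34
Denominator = 1×130 + 0.041×26.4 + 0.43×104 = 175.8
Vm = 61.7 · log₁₀(0.13847) = 61.7 × (-0.8586) = -52.98 mV

-53.0 mV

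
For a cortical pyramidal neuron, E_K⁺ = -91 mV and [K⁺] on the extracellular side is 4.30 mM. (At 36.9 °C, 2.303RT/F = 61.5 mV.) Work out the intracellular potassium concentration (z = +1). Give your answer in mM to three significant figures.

Nernst: E = (61.5/1) · log₁₀([out]/[in]), so log₁₀([out]/[in]) = -91.0 × 1 / 61.5 = -1.4797.
[out]/[in] = 10^(-1.4797) = 0.03314.
[in] = 4.30 / 0.03314 = 129.8 mM.

130 mM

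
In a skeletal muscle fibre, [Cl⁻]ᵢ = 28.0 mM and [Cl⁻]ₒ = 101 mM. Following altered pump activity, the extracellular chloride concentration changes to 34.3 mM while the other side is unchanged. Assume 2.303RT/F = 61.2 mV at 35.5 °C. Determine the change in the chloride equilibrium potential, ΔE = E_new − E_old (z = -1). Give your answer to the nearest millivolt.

29 mV

E_old = (61.2/-1)·log₁₀(101/28.0) = -34.10 mV
E_new = (61.2/-1)·log₁₀(34.3/28.0) = -5.39 mV
ΔE = -5.39 − (-34.10) = 28.70 mV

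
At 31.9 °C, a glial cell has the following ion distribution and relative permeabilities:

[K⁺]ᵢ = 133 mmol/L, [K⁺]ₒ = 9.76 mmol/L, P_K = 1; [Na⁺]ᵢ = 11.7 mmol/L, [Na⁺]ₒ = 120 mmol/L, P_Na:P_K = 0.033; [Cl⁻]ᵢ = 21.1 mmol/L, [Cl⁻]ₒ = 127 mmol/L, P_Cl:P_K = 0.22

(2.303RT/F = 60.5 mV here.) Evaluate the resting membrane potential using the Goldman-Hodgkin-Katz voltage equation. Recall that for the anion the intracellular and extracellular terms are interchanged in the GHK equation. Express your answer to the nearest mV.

Vm = 60.5 · log₁₀[(Σ P·[cation]ₒ + Σ P·[anion]ᵢ) / (Σ P·[cation]ᵢ + Σ P·[anion]ₒ)]
Numerator = 1×9.76 + 0.033×120 + 0.22×21.1 = 18.36
Denominator = 1×133 + 0.033×11.7 + 0.22×127 = 161.3
Vm = 60.5 · log₁₀(0.11382) = 60.5 × (-0.9438) = -57.10 mV

-57 mV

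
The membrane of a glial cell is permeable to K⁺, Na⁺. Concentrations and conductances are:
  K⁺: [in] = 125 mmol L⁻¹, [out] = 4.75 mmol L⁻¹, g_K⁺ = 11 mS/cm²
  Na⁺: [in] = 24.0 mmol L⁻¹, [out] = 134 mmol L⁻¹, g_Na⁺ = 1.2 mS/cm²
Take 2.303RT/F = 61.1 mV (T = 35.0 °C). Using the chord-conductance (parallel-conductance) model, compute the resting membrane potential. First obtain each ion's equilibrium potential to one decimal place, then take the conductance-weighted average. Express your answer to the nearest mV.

-74 mV

E_K⁺ = (61.1/1)·log₁₀(4.75/125) = -86.8 mV
E_Na⁺ = (61.1/1)·log₁₀(134/24.0) = 45.6 mV
Vm = (Σ gᵢEᵢ)/(Σ gᵢ) = (11·-86.8 + 1.2·45.6) / (11 + 1.2)
= -900.08 / 12.2 = -73.78 mV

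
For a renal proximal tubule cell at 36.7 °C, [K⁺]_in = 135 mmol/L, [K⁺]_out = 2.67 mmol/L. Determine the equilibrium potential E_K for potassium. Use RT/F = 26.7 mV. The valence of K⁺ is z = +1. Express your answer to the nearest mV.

E = (26.7/z) · ln([K⁺]_out/[K⁺]_in) with z = +1.
= (26.7/1) · ln(2.67/135) = 26.70 · ln(0.01978)
= 26.70 · (-3.9232) = -104.75 mV

-105 mV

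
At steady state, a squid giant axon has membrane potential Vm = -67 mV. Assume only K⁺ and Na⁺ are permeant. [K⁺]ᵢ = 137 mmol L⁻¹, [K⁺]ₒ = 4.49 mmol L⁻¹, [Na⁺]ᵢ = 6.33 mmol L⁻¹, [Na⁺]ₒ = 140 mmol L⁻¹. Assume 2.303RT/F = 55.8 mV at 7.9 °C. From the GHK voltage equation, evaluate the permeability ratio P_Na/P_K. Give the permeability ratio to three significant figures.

Let α = P_Na/P_K. GHK: Vm = 55.8·log₁₀[(Kₒ + α·Naₒ)/(Kᵢ + α·Naᵢ)].
10^(Vm/55.8) = 10^(-67.0/55.8) = 0.062992
So 0.062992·(Kᵢ + α·Naᵢ) = Kₒ + α·Naₒ → α = (0.062992·137.0 − 4.49) / (140.0 − 0.062992·6.33)
α = (8.63 − 4.49) / (140.0 − 0.3987) = 4.14/139.6 = 0.02965

0.0297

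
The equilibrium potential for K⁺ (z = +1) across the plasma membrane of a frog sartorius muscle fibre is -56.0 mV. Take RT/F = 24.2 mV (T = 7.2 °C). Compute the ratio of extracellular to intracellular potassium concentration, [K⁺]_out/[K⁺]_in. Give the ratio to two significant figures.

ln([out]/[in]) = E·z/(24.2) = -56.0 × 1 / 24.2 = -2.3140
[out]/[in] = e^(-2.3140) = 0.09886

0.099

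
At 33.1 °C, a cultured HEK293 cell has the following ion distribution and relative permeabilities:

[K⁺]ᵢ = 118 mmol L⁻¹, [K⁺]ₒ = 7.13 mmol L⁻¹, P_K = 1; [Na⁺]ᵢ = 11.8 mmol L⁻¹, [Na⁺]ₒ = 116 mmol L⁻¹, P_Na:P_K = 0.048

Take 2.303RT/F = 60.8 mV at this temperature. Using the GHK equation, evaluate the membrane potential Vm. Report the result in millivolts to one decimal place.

-59.0 mV

Vm = 60.8 · log₁₀[(Σ P·[cation]ₒ + Σ P·[anion]ᵢ) / (Σ P·[cation]ᵢ + Σ P·[anion]ₒ)]
Numerator = 1×7.13 + 0.048×116 = 12.7
Denominator = 1×118 + 0.048×11.8 = 118.6
Vm = 60.8 · log₁₀(0.1071) = 60.8 × (-0.9702) = -58.99 mV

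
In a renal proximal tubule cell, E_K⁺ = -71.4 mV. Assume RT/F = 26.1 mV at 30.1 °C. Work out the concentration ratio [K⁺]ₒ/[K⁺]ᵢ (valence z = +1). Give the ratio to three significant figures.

0.0649

ln([out]/[in]) = E·z/(26.1) = -71.4 × 1 / 26.1 = -2.7356
[out]/[in] = e^(-2.7356) = 0.06485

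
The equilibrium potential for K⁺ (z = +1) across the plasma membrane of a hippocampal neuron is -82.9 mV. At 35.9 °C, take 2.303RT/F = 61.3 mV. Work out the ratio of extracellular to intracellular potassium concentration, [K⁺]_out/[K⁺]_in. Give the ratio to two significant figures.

log₁₀([out]/[in]) = E·z/(61.3) = -82.9 × 1 / 61.3 = -1.3524
[out]/[in] = 10^(-1.3524) = 0.04443

0.044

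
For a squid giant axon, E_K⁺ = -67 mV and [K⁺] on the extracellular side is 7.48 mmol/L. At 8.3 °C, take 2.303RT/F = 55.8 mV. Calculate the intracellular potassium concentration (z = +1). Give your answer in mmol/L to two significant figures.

120 mmol/L

Nernst: E = (55.8/1) · log₁₀([out]/[in]), so log₁₀([out]/[in]) = -67.0 × 1 / 55.8 = -1.2007.
[out]/[in] = 10^(-1.2007) = 0.06299.
[in] = 7.48 / 0.06299 = 118.7 mmol/L.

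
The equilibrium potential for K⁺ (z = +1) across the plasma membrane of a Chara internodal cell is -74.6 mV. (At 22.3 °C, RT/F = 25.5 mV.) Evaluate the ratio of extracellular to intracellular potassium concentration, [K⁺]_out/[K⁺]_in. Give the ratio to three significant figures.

0.0536

ln([out]/[in]) = E·z/(25.5) = -74.6 × 1 / 25.5 = -2.9255
[out]/[in] = e^(-2.9255) = 0.05364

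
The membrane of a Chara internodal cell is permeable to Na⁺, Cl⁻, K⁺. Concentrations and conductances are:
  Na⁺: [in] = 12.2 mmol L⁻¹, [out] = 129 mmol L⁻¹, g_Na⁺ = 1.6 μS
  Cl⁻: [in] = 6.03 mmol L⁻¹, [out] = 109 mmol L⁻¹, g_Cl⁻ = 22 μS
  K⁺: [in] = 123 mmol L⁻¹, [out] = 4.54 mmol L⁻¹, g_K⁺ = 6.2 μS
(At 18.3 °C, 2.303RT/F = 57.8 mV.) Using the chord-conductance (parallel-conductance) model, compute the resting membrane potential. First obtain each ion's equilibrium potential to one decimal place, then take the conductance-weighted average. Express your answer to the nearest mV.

E_Na⁺ = (57.8/1)·log₁₀(129/12.2) = 59.2 mV
E_Cl⁻ = (57.8/-1)·log₁₀(109/6.03) = -72.7 mV
E_K⁺ = (57.8/1)·log₁₀(4.54/123) = -82.8 mV
Vm = (Σ gᵢEᵢ)/(Σ gᵢ) = (1.6·59.2 + 22·-72.7 + 6.2·-82.8) / (1.6 + 22 + 6.2)
= -2018.04 / 29.8 = -67.72 mV

-68 mV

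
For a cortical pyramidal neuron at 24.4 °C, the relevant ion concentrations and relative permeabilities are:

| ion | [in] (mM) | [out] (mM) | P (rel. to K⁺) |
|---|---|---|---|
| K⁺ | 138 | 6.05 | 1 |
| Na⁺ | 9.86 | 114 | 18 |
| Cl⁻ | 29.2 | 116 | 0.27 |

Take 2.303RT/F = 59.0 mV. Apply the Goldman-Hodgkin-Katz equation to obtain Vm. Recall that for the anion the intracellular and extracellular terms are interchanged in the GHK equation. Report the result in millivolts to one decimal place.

Vm = 59.0 · log₁₀[(Σ P·[cation]ₒ + Σ P·[anion]ᵢ) / (Σ P·[cation]ᵢ + Σ P·[anion]ₒ)]
Numerator = 1×6.05 + 18×114 + 0.27×29.2 = 2066
Denominator = 1×138 + 18×9.86 + 0.27×116 = 346.8
Vm = 59.0 · log₁₀(5.9571) = 59.0 × (0.7750) = 45.73 mV

45.7 mV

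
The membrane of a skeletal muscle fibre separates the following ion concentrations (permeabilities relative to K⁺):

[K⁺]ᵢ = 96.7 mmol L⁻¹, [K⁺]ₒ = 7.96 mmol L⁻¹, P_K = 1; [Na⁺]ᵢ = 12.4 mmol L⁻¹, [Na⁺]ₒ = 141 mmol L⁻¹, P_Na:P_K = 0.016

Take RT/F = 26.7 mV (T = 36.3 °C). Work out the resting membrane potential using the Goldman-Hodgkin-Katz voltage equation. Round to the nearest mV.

Vm = 26.7 · ln[(Σ P·[cation]ₒ + Σ P·[anion]ᵢ) / (Σ P·[cation]ᵢ + Σ P·[anion]ₒ)]
Numerator = 1×7.96 + 0.016×141 = 10.22
Denominator = 1×96.7 + 0.016×12.4 = 96.9
Vm = 26.7 · ln(0.10543) = 26.7 × (-2.2497) = -60.07 mV

-60 mV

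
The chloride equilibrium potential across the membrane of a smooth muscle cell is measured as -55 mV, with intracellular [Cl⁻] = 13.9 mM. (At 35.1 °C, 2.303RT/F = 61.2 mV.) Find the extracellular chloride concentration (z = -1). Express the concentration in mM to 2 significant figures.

Nernst: E = (61.2/-1) · log₁₀([out]/[in]), so log₁₀([out]/[in]) = -55.0 × -1 / 61.2 = 0.8987.
[out]/[in] = 10^(0.8987) = 7.919.
[out] = 7.919 × 13.9 = 110.1 mM.

110 mM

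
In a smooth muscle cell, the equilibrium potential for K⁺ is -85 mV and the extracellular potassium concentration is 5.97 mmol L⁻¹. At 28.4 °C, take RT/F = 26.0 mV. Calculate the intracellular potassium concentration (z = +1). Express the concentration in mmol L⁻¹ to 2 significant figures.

160 mmol L⁻¹

Nernst: E = (26.0/1) · ln([out]/[in]), so ln([out]/[in]) = -85.0 × 1 / 26.0 = -3.2692.
[out]/[in] = e^(-3.2692) = 0.03804.
[in] = 5.97 / 0.03804 = 157 mmol L⁻¹.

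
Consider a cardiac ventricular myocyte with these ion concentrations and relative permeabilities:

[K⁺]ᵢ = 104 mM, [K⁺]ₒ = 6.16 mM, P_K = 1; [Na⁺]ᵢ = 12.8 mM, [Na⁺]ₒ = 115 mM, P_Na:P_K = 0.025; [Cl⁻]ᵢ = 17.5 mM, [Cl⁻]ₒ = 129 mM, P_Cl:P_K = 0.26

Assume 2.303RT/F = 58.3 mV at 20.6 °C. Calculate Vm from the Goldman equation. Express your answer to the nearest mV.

-59 mV

Vm = 58.3 · log₁₀[(Σ P·[cation]ₒ + Σ P·[anion]ᵢ) / (Σ P·[cation]ᵢ + Σ P·[anion]ₒ)]
Numerator = 1×6.16 + 0.025×115 + 0.26×17.5 = 13.59
Denominator = 1×104 + 0.025×12.8 + 0.26×129 = 137.9
Vm = 58.3 · log₁₀(0.098542) = 58.3 × (-1.0064) = -58.67 mV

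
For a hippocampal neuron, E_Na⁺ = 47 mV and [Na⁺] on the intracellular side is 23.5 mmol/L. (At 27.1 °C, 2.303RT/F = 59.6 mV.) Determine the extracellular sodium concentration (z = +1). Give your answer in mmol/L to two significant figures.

Nernst: E = (59.6/1) · log₁₀([out]/[in]), so log₁₀([out]/[in]) = 47.0 × 1 / 59.6 = 0.7886.
[out]/[in] = 10^(0.7886) = 6.146.
[out] = 6.146 × 23.5 = 144.4 mmol/L.

140 mmol/L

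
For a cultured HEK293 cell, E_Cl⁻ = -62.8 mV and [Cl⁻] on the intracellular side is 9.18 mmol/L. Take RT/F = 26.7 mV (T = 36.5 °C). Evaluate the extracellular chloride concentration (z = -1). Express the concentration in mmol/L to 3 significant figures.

96.5 mmol/L

Nernst: E = (26.7/-1) · ln([out]/[in]), so ln([out]/[in]) = -62.8 × -1 / 26.7 = 2.3521.
[out]/[in] = e^(2.3521) = 10.51.
[out] = 10.51 × 9.18 = 96.46 mmol/L.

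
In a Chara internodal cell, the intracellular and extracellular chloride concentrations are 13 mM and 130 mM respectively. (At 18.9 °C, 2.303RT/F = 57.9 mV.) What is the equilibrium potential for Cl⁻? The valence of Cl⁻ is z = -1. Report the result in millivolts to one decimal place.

-57.9 mV

E = (57.9/z) · log₁₀([Cl⁻]_out/[Cl⁻]_in) with z = -1.
For an anion, dividing by z = -1 reverses the sign.
= (57.9/-1) · log₁₀(130/13) = -57.90 · log₁₀(10)
= -57.90 · (1.0000) = -57.90 mV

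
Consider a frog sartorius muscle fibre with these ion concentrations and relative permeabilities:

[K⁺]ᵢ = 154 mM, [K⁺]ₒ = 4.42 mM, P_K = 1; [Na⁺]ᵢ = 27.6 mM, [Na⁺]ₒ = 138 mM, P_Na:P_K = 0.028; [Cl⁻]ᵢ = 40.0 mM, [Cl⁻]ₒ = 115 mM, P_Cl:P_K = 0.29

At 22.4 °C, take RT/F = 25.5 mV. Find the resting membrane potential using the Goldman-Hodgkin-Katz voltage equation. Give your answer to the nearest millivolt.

-57 mV

Vm = 25.5 · ln[(Σ P·[cation]ₒ + Σ P·[anion]ᵢ) / (Σ P·[cation]ᵢ + Σ P·[anion]ₒ)]
Numerator = 1×4.42 + 0.028×138 + 0.29×40.0 = 19.88
Denominator = 1×154 + 0.028×27.6 + 0.29×115 = 188.1
Vm = 25.5 · ln(0.1057) = 25.5 × (-2.2472) = -57.30 mV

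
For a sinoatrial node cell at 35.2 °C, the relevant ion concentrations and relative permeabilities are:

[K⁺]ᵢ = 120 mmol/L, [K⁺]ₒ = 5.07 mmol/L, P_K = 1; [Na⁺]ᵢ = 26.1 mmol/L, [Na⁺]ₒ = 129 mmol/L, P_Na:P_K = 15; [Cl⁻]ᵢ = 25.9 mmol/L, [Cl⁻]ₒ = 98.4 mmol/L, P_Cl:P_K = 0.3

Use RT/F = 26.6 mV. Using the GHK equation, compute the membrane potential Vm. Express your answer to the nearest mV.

34 mV

Vm = 26.6 · ln[(Σ P·[cation]ₒ + Σ P·[anion]ᵢ) / (Σ P·[cation]ᵢ + Σ P·[anion]ₒ)]
Numerator = 1×5.07 + 15×129 + 0.3×25.9 = 1948
Denominator = 1×120 + 15×26.1 + 0.3×98.4 = 541
Vm = 26.6 · ln(3.6003) = 26.6 × (1.2810) = 34.08 mV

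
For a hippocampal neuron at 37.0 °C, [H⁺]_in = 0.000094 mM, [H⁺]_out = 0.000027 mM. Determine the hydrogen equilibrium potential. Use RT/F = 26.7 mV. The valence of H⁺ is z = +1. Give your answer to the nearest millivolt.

-33 mV

E = (26.7/z) · ln([H⁺]_out/[H⁺]_in) with z = +1.
= (26.7/1) · ln(0.000027/0.000094) = 26.70 · ln(0.2872)
= 26.70 · (-1.2475) = -33.31 mV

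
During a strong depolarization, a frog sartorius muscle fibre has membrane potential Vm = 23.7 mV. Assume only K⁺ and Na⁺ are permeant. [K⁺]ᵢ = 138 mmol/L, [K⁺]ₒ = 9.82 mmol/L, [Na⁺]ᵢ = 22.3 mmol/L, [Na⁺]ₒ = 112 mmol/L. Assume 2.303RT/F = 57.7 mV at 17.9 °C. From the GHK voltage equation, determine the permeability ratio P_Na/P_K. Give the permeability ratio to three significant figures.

6.33

Let α = P_Na/P_K. GHK: Vm = 57.7·log₁₀[(Kₒ + α·Naₒ)/(Kᵢ + α·Naᵢ)].
10^(Vm/57.7) = 10^(23.7/57.7) = 2.5748
So 2.5748·(Kᵢ + α·Naᵢ) = Kₒ + α·Naₒ → α = (2.5748·138.0 − 9.82) / (112.0 − 2.5748·22.3)
α = (355.3 − 9.82) / (112.0 − 57.42) = 345.5/54.58 = 6.33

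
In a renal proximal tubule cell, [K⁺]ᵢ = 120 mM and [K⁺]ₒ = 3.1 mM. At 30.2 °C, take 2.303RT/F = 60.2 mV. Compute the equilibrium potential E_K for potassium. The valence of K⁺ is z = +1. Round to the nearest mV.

-96 mV

E = (60.2/z) · log₁₀([K⁺]_out/[K⁺]_in) with z = +1.
= (60.2/1) · log₁₀(3.1/120) = 60.20 · log₁₀(0.02583)
= 60.20 · (-1.5878) = -95.59 mV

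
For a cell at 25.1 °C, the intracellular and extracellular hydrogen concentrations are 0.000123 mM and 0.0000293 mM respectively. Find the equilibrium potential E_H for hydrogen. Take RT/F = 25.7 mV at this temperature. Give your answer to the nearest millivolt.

-37 mV

E = (25.7/z) · ln([H⁺]_out/[H⁺]_in) with z = +1.
= (25.7/1) · ln(0.0000293/0.000123) = 25.70 · ln(0.2382)
= 25.70 · (-1.4346) = -36.87 mV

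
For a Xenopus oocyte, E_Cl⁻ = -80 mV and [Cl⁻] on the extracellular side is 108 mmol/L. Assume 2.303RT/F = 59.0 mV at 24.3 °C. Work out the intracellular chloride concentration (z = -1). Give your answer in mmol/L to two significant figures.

Nernst: E = (59.0/-1) · log₁₀([out]/[in]), so log₁₀([out]/[in]) = -80.0 × -1 / 59.0 = 1.3559.
[out]/[in] = 10^(1.3559) = 22.7.
[in] = 108 / 22.7 = 4.759 mmol/L.

4.8 mmol/L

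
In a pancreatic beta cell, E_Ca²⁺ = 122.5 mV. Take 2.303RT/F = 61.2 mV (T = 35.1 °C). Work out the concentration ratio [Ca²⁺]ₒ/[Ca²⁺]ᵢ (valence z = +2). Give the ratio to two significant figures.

10000

log₁₀([out]/[in]) = E·z/(61.2) = 122.5 × 2 / 61.2 = 4.0033
[out]/[in] = 10^(4.0033) = 1.008e+04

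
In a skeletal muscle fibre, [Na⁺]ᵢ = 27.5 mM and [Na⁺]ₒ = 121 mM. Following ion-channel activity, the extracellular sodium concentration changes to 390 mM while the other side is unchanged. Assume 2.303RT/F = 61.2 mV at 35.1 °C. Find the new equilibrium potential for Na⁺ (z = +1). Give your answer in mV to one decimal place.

70.5 mV

After the shift: [Na⁺]_out = 390, [Na⁺]_in = 27.5 mM.
E_new = (61.2/1)·log₁₀(390/27.5) = 61.20 · (1.1517) = 70.49 mV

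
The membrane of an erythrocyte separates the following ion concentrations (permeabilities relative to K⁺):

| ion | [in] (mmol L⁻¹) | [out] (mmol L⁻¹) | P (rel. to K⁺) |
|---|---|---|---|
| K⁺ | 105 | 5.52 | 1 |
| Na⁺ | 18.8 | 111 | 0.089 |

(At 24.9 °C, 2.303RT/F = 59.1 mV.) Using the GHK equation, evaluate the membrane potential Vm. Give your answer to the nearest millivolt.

-50 mV

Vm = 59.1 · log₁₀[(Σ P·[cation]ₒ + Σ P·[anion]ᵢ) / (Σ P·[cation]ᵢ + Σ P·[anion]ₒ)]
Numerator = 1×5.52 + 0.089×111 = 15.4
Denominator = 1×105 + 0.089×18.8 = 106.7
Vm = 59.1 · log₁₀(0.14436) = 59.1 × (-0.8406) = -49.68 mV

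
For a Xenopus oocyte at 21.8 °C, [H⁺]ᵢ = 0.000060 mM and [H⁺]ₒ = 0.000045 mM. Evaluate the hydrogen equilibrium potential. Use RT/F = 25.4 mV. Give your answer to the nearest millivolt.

-7 mV

E = (25.4/z) · ln([H⁺]_out/[H⁺]_in) with z = +1.
= (25.4/1) · ln(0.000045/0.000060) = 25.40 · ln(0.75)
= 25.40 · (-0.2877) = -7.31 mV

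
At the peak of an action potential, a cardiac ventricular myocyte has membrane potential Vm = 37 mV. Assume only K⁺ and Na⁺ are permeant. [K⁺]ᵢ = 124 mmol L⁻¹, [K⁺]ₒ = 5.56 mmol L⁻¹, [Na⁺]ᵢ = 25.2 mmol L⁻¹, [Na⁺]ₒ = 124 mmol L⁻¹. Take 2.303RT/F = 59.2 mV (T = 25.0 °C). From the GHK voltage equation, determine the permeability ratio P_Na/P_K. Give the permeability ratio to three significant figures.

29.2

Let α = P_Na/P_K. GHK: Vm = 59.2·log₁₀[(Kₒ + α·Naₒ)/(Kᵢ + α·Naᵢ)].
10^(Vm/59.2) = 10^(37.0/59.2) = 4.217
So 4.217·(Kᵢ + α·Naᵢ) = Kₒ + α·Naₒ → α = (4.217·124.0 − 5.56) / (124.0 − 4.217·25.2)
α = (522.9 − 5.56) / (124.0 − 106.3) = 517.3/17.73 = 29.17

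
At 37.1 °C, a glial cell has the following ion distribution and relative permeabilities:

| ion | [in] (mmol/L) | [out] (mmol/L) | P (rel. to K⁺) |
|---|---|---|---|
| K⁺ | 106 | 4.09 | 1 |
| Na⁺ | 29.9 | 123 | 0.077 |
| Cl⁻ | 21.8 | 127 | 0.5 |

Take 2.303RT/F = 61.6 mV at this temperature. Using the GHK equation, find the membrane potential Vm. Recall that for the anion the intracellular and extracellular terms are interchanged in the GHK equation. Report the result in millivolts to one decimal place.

Vm = 61.6 · log₁₀[(Σ P·[cation]ₒ + Σ P·[anion]ᵢ) / (Σ P·[cation]ᵢ + Σ P·[anion]ₒ)]
Numerator = 1×4.09 + 0.077×123 + 0.5×21.8 = 24.46
Denominator = 1×106 + 0.077×29.9 + 0.5×127 = 171.8
Vm = 61.6 · log₁₀(0.14238) = 61.6 × (-0.8466) = -52.15 mV

-52.1 mV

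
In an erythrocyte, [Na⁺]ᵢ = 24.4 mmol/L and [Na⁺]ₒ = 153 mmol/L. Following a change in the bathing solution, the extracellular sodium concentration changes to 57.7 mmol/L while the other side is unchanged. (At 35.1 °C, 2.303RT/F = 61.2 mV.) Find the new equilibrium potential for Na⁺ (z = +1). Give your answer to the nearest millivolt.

After the shift: [Na⁺]_out = 57.7, [Na⁺]_in = 24.4 mmol/L.
E_new = (61.2/1)·log₁₀(57.7/24.4) = 61.20 · (0.3738) = 22.88 mV

23 mV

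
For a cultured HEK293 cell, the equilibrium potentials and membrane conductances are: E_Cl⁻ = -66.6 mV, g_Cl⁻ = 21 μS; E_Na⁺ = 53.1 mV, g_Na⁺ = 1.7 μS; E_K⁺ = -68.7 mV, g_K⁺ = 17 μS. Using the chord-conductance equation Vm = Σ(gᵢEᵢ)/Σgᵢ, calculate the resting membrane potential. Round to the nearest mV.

Σ gᵢEᵢ = 21·(-66.6) + 1.7·(53.1) + 17·(-68.7) = -2476.23
Σ gᵢ = 21 + 1.7 + 17 = 39.7
Vm = -2476.23 / 39.7 = -62.37 mV

-62 mV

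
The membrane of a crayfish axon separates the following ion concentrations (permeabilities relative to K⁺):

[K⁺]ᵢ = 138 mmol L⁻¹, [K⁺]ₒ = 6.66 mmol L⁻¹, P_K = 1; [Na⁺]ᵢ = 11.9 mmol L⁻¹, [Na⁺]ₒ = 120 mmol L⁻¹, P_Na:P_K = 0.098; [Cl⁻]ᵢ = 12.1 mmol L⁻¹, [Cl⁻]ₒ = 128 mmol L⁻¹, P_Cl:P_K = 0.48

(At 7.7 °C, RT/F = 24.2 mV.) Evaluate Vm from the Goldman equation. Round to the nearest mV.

Vm = 24.2 · ln[(Σ P·[cation]ₒ + Σ P·[anion]ᵢ) / (Σ P·[cation]ᵢ + Σ P·[anion]ₒ)]
Numerator = 1×6.66 + 0.098×120 + 0.48×12.1 = 24.23
Denominator = 1×138 + 0.098×11.9 + 0.48×128 = 200.6
Vm = 24.2 · ln(0.12077) = 24.2 × (-2.1138) = -51.15 mV

-51 mV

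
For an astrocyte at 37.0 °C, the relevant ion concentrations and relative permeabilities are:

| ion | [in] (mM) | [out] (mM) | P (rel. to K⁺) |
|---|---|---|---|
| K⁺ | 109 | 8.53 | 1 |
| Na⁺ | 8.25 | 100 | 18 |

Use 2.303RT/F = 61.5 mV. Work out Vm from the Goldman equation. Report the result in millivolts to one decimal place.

52.1 mV

Vm = 61.5 · log₁₀[(Σ P·[cation]ₒ + Σ P·[anion]ᵢ) / (Σ P·[cation]ᵢ + Σ P·[anion]ₒ)]
Numerator = 1×8.53 + 18×100 = 1809
Denominator = 1×109 + 18×8.25 = 257.5
Vm = 61.5 · log₁₀(7.0234) = 61.5 × (0.8465) = 52.06 mV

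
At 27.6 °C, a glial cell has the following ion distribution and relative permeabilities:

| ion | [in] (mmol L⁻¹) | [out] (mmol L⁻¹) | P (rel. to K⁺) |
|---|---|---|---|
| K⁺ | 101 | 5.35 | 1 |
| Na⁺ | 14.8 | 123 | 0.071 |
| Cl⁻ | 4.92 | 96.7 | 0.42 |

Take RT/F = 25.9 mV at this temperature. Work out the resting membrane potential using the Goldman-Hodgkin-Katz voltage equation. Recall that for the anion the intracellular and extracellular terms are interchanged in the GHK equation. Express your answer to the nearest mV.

-56 mV

Vm = 25.9 · ln[(Σ P·[cation]ₒ + Σ P·[anion]ᵢ) / (Σ P·[cation]ᵢ + Σ P·[anion]ₒ)]
Numerator = 1×5.35 + 0.071×123 + 0.42×4.92 = 16.15
Denominator = 1×101 + 0.071×14.8 + 0.42×96.7 = 142.7
Vm = 25.9 · ln(0.1132) = 25.9 × (-2.1786) = -56.43 mV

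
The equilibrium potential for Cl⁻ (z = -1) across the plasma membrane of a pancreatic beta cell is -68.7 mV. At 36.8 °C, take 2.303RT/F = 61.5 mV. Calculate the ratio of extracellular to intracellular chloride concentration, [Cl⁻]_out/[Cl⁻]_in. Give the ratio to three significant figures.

log₁₀([out]/[in]) = E·z/(61.5) = -68.7 × -1 / 61.5 = 1.1171
[out]/[in] = 10^(1.1171) = 13.09

13.1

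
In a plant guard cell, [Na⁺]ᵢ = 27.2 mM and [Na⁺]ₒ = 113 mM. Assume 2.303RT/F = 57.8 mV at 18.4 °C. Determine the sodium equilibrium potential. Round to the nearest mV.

36 mV

E = (57.8/z) · log₁₀([Na⁺]_out/[Na⁺]_in) with z = +1.
= (57.8/1) · log₁₀(113/27.2) = 57.80 · log₁₀(4.154)
= 57.80 · (0.6185) = 35.75 mV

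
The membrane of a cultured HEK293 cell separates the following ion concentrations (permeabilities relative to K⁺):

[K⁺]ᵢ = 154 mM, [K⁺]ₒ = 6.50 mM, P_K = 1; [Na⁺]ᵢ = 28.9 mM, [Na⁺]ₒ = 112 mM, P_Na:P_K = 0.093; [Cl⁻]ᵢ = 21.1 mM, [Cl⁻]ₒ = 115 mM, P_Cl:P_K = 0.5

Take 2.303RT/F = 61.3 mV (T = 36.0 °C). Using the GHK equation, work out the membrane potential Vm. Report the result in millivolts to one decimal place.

-54.7 mV

Vm = 61.3 · log₁₀[(Σ P·[cation]ₒ + Σ P·[anion]ᵢ) / (Σ P·[cation]ᵢ + Σ P·[anion]ₒ)]
Numerator = 1×6.50 + 0.093×112 + 0.5×21.1 = 27.47
Denominator = 1×154 + 0.093×28.9 + 0.5×115 = 214.2
Vm = 61.3 · log₁₀(0.12823) = 61.3 × (-0.8920) = -54.68 mV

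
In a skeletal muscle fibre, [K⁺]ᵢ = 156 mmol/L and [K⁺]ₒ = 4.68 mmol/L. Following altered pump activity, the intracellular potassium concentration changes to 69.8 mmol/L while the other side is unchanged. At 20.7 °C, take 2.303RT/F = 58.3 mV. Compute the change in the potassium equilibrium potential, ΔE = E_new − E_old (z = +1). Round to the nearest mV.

E_old = (58.3/1)·log₁₀(4.68/156) = -88.78 mV
E_new = (58.3/1)·log₁₀(4.68/69.8) = -68.42 mV
ΔE = -68.42 − (-88.78) = 20.36 mV

20 mV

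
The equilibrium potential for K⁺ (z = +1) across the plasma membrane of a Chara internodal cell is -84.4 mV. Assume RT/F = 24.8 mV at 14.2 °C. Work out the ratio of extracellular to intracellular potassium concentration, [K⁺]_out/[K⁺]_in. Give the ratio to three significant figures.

0.0333

ln([out]/[in]) = E·z/(24.8) = -84.4 × 1 / 24.8 = -3.4032
[out]/[in] = e^(-3.4032) = 0.03327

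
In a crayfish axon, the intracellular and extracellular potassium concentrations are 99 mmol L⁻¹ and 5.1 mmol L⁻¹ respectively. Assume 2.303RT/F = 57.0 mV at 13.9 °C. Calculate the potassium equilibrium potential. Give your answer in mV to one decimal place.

E = (57.0/z) · log₁₀([K⁺]_out/[K⁺]_in) with z = +1.
= (57.0/1) · log₁₀(5.1/99) = 57.00 · log₁₀(0.05152)
= 57.00 · (-1.2881) = -73.42 mV

-73.4 mV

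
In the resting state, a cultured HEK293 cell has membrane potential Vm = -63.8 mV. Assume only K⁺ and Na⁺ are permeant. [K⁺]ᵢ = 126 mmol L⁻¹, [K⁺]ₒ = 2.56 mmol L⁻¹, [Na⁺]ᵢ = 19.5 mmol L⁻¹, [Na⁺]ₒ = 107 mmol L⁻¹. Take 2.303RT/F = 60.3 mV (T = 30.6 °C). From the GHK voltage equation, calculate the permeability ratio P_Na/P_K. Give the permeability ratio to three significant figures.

0.0804

Let α = P_Na/P_K. GHK: Vm = 60.3·log₁₀[(Kₒ + α·Naₒ)/(Kᵢ + α·Naᵢ)].
10^(Vm/60.3) = 10^(-63.8/60.3) = 0.08749
So 0.08749·(Kᵢ + α·Naᵢ) = Kₒ + α·Naₒ → α = (0.08749·126.0 − 2.56) / (107.0 − 0.08749·19.5)
α = (11.02 − 2.56) / (107.0 − 1.706) = 8.464/105.3 = 0.08038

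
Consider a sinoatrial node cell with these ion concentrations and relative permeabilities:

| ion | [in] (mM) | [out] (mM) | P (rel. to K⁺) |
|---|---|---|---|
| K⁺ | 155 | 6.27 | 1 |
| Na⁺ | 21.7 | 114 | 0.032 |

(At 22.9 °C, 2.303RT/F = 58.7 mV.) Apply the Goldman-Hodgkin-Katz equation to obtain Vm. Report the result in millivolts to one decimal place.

Vm = 58.7 · log₁₀[(Σ P·[cation]ₒ + Σ P·[anion]ᵢ) / (Σ P·[cation]ᵢ + Σ P·[anion]ₒ)]
Numerator = 1×6.27 + 0.032×114 = 9.918
Denominator = 1×155 + 0.032×21.7 = 155.7
Vm = 58.7 · log₁₀(0.063702) = 58.7 × (-1.1958) = -70.20 mV

-70.2 mV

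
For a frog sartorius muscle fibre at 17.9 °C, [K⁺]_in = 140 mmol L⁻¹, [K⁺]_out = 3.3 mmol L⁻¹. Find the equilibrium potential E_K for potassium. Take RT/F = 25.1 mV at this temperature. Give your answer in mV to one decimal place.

-94.1 mV

E = (25.1/z) · ln([K⁺]_out/[K⁺]_in) with z = +1.
= (25.1/1) · ln(3.3/140) = 25.10 · ln(0.02357)
= 25.10 · (-3.7477) = -94.07 mV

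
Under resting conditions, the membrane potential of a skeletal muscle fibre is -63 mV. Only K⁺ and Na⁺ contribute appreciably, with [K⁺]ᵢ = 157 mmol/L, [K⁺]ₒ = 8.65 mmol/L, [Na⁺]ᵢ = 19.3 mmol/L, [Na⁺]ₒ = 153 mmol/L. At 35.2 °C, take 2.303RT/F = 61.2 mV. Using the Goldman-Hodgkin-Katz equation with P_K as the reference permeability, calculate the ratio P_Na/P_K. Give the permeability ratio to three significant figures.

Let α = P_Na/P_K. GHK: Vm = 61.2·log₁₀[(Kₒ + α·Naₒ)/(Kᵢ + α·Naᵢ)].
10^(Vm/61.2) = 10^(-63.0/61.2) = 0.093452
So 0.093452·(Kᵢ + α·Naᵢ) = Kₒ + α·Naₒ → α = (0.093452·157.0 − 8.65) / (153.0 − 0.093452·19.3)
α = (14.67 − 8.65) / (153.0 − 1.804) = 6.022/151.2 = 0.03983

0.0398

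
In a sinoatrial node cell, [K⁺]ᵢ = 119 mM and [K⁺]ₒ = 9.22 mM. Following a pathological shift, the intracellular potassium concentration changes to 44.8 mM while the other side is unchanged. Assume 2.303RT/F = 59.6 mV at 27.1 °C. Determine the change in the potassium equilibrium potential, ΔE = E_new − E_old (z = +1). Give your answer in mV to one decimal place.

E_old = (59.6/1)·log₁₀(9.22/119) = -66.20 mV
E_new = (59.6/1)·log₁₀(9.22/44.8) = -40.92 mV
ΔE = -40.92 − (-66.20) = 25.29 mV

25.3 mV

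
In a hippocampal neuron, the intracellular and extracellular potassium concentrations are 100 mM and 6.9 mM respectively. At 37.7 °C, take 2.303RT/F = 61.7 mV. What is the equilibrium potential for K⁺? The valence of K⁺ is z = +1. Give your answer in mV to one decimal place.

-71.6 mV

E = (61.7/z) · log₁₀([K⁺]_out/[K⁺]_in) with z = +1.
= (61.7/1) · log₁₀(6.9/100) = 61.70 · log₁₀(0.069)
= 61.70 · (-1.1612) = -71.64 mV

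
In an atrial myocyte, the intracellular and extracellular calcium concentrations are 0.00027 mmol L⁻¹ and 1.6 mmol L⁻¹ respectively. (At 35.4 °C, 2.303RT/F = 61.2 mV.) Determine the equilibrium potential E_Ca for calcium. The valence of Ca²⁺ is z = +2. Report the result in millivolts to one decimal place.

E = (61.2/z) · log₁₀([Ca²⁺]_out/[Ca²⁺]_in) with z = +2.
= (61.2/2) · log₁₀(1.6/0.00027) = 30.60 · log₁₀(5926)
= 30.60 · (3.7728) = 115.45 mV

115.4 mV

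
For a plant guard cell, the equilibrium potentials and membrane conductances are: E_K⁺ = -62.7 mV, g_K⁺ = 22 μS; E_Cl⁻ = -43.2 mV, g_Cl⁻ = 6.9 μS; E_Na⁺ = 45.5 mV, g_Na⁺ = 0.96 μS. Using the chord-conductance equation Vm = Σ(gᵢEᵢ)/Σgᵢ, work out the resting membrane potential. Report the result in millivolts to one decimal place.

Σ gᵢEᵢ = 22·(-62.7) + 6.9·(-43.2) + 0.96·(45.5) = -1633.80
Σ gᵢ = 22 + 6.9 + 0.96 = 29.86
Vm = -1633.80 / 29.86 = -54.72 mV

-54.7 mV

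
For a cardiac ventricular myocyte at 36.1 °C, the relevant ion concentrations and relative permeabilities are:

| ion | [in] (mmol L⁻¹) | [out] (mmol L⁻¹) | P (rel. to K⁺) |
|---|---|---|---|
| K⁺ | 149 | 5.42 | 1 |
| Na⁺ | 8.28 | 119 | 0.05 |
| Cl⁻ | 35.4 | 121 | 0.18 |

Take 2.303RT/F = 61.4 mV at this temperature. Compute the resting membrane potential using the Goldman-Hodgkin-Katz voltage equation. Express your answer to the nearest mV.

-60 mV

Vm = 61.4 · log₁₀[(Σ P·[cation]ₒ + Σ P·[anion]ᵢ) / (Σ P·[cation]ᵢ + Σ P·[anion]ₒ)]
Numerator = 1×5.42 + 0.05×119 + 0.18×35.4 = 17.74
Denominator = 1×149 + 0.05×8.28 + 0.18×121 = 171.2
Vm = 61.4 · log₁₀(0.10364) = 61.4 × (-0.9845) = -60.45 mV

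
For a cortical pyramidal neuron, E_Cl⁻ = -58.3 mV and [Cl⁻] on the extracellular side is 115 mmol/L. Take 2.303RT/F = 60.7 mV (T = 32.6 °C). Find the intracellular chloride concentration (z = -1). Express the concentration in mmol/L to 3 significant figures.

12.6 mmol/L

Nernst: E = (60.7/-1) · log₁₀([out]/[in]), so log₁₀([out]/[in]) = -58.3 × -1 / 60.7 = 0.9605.
[out]/[in] = 10^(0.9605) = 9.13.
[in] = 115 / 9.13 = 12.6 mmol/L.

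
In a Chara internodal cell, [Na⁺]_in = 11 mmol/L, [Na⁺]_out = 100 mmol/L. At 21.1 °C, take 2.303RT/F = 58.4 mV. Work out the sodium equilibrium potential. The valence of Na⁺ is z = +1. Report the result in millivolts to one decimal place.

E = (58.4/z) · log₁₀([Na⁺]_out/[Na⁺]_in) with z = +1.
= (58.4/1) · log₁₀(100/11) = 58.40 · log₁₀(9.091)
= 58.40 · (0.9586) = 55.98 mV

56.0 mV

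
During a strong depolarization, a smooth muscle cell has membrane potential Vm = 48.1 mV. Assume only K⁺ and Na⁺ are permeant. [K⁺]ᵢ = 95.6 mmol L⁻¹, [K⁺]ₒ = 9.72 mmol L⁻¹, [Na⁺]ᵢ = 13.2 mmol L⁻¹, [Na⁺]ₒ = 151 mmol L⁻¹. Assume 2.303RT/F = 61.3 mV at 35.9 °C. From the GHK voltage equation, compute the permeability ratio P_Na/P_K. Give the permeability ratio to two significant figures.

8.1

Let α = P_Na/P_K. GHK: Vm = 61.3·log₁₀[(Kₒ + α·Naₒ)/(Kᵢ + α·Naᵢ)].
10^(Vm/61.3) = 10^(48.1/61.3) = 6.0907
So 6.0907·(Kᵢ + α·Naᵢ) = Kₒ + α·Naₒ → α = (6.0907·95.6 − 9.72) / (151.0 − 6.0907·13.2)
α = (582.3 − 9.72) / (151.0 − 80.4) = 572.5/70.6 = 8.109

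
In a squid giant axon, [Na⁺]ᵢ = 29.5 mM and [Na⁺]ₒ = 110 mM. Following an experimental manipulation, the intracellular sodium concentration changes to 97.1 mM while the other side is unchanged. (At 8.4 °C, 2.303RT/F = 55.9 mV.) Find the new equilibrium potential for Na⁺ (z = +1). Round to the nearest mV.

3 mV

After the shift: [Na⁺]_out = 110, [Na⁺]_in = 97.1 mM.
E_new = (55.9/1)·log₁₀(110/97.1) = 55.90 · (0.0542) = 3.03 mV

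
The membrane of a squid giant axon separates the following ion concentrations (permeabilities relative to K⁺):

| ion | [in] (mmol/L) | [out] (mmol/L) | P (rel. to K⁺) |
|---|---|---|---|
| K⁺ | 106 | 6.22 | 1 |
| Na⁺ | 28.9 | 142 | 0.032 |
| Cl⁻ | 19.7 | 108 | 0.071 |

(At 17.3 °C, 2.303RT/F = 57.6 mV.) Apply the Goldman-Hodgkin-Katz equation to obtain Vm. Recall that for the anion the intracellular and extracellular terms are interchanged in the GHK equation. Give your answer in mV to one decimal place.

-56.1 mV

Vm = 57.6 · log₁₀[(Σ P·[cation]ₒ + Σ P·[anion]ᵢ) / (Σ P·[cation]ᵢ + Σ P·[anion]ₒ)]
Numerator = 1×6.22 + 0.032×142 + 0.071×19.7 = 12.16
Denominator = 1×106 + 0.032×28.9 + 0.071×108 = 114.6
Vm = 57.6 · log₁₀(0.10614) = 57.6 × (-0.9741) = -56.11 mV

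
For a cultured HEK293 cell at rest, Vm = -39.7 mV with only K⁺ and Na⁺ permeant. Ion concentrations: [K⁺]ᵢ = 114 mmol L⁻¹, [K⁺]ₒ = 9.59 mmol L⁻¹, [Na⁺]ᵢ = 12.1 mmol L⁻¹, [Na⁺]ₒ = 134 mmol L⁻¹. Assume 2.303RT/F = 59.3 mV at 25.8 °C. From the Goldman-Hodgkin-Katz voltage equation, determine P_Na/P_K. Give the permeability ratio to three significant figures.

0.113

Let α = P_Na/P_K. GHK: Vm = 59.3·log₁₀[(Kₒ + α·Naₒ)/(Kᵢ + α·Naᵢ)].
10^(Vm/59.3) = 10^(-39.7/59.3) = 0.21405
So 0.21405·(Kᵢ + α·Naᵢ) = Kₒ + α·Naₒ → α = (0.21405·114.0 − 9.59) / (134.0 − 0.21405·12.1)
α = (24.4 − 9.59) / (134.0 − 2.59) = 14.81/131.4 = 0.1127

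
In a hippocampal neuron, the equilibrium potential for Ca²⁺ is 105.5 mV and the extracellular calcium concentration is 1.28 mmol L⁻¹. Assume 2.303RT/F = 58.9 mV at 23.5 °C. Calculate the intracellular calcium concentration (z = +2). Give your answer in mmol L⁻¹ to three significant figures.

0.000335 mmol L⁻¹

Nernst: E = (58.9/2) · log₁₀([out]/[in]), so log₁₀([out]/[in]) = 105.5 × 2 / 58.9 = 3.5823.
[out]/[in] = 10^(3.5823) = 3822.
[in] = 1.28 / 3822 = 0.0003349 mmol L⁻¹.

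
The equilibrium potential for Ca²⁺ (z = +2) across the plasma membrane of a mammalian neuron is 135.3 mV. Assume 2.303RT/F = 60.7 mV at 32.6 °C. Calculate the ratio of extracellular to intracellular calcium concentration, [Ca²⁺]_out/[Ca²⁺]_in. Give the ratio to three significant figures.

log₁₀([out]/[in]) = E·z/(60.7) = 135.3 × 2 / 60.7 = 4.4580
[out]/[in] = 10^(4.4580) = 2.871e+04

28700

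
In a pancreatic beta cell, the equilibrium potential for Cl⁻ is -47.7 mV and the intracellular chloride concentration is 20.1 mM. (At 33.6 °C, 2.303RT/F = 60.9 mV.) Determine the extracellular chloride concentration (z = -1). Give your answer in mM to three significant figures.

Nernst: E = (60.9/-1) · log₁₀([out]/[in]), so log₁₀([out]/[in]) = -47.7 × -1 / 60.9 = 0.7833.
[out]/[in] = 10^(0.7833) = 6.071.
[out] = 6.071 × 20.1 = 122 mM.

122 mM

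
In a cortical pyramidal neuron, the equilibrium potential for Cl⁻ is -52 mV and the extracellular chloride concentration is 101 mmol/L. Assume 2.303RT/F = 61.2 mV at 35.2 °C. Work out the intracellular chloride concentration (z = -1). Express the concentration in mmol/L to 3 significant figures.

14.3 mmol/L

Nernst: E = (61.2/-1) · log₁₀([out]/[in]), so log₁₀([out]/[in]) = -52.0 × -1 / 61.2 = 0.8497.
[out]/[in] = 10^(0.8497) = 7.074.
[in] = 101 / 7.074 = 14.28 mmol/L.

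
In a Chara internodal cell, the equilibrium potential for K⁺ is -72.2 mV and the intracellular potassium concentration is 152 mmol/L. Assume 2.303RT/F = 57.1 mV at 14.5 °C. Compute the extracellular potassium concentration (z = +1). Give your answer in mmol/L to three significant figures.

Nernst: E = (57.1/1) · log₁₀([out]/[in]), so log₁₀([out]/[in]) = -72.2 × 1 / 57.1 = -1.2644.
[out]/[in] = 10^(-1.2644) = 0.05439.
[out] = 0.05439 × 152 = 8.268 mmol/L.

8.27 mmol/L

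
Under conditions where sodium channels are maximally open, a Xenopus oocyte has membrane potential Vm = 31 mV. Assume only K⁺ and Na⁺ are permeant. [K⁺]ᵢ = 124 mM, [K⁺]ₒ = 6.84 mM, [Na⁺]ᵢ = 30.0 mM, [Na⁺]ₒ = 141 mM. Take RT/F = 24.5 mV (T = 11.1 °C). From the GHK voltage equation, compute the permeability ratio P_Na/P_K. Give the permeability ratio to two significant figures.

Let α = P_Na/P_K. GHK: Vm = 24.5·ln[(Kₒ + α·Naₒ)/(Kᵢ + α·Naᵢ)].
e^(Vm/24.5) = e^(31.0/24.5) = 3.5442
So 3.5442·(Kᵢ + α·Naᵢ) = Kₒ + α·Naₒ → α = (3.5442·124.0 − 6.84) / (141.0 − 3.5442·30.0)
α = (439.5 − 6.84) / (141.0 − 106.3) = 432.6/34.67 = 12.48

12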